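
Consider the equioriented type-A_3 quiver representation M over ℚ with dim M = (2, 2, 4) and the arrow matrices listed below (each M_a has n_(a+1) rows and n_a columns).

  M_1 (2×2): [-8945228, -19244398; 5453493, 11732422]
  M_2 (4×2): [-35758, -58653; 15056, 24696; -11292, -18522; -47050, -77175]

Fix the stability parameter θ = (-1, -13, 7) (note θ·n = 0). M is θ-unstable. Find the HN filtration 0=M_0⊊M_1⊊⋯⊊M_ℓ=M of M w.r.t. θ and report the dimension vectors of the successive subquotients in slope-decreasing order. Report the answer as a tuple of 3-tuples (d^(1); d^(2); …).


Barcode: M ≅ I[1,2], I[1,3], I[3,3]^3. HN layers by μ_θ (2 steps, strictly decreasing):
  μ^(1)=7; μ^(2)=-7

((0, 0, 4); (2, 2, 0))


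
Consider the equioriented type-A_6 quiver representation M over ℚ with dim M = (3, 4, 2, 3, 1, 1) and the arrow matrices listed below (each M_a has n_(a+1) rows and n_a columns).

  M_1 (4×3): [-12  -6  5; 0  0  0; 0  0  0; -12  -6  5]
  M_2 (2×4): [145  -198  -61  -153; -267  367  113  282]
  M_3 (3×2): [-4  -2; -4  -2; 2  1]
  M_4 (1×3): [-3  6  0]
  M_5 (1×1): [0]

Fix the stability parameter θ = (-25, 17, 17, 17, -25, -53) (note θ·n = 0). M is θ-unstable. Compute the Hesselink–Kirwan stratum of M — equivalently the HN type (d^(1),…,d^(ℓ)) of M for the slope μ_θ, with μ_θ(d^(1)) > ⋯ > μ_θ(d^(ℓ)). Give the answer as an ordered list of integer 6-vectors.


Via rank(M_{q-1}∘⋯∘M_p): M ≅ I[1,1]^2, I[1,5], I[2,2]^2, I[2,3], I[4,4]^2, I[6,6].
μ_θ-semistable layers: μ^(1)=17; μ^(2)=13/2; μ^(3)=-25; μ^(4)=-53

((0, 3, 1, 2, 0, 0); (0, 1, 1, 1, 1, 0); (3, 0, 0, 0, 0, 0); (0, 0, 0, 0, 0, 1))


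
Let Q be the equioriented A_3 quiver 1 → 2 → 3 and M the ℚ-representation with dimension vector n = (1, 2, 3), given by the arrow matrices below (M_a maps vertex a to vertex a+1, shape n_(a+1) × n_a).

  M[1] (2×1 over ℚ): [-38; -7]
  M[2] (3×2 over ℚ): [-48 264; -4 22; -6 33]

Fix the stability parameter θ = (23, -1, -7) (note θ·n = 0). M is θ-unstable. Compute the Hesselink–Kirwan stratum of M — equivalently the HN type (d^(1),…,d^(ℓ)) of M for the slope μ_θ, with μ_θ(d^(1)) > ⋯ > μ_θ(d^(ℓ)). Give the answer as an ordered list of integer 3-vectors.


Barcode: M ≅ I[1,3], I[2,2], I[3,3]^2. HN layers by μ_θ (3 steps, strictly decreasing):
  μ^(1)=5; μ^(2)=-1; μ^(3)=-7

((1, 1, 1); (0, 1, 0); (0, 0, 2))


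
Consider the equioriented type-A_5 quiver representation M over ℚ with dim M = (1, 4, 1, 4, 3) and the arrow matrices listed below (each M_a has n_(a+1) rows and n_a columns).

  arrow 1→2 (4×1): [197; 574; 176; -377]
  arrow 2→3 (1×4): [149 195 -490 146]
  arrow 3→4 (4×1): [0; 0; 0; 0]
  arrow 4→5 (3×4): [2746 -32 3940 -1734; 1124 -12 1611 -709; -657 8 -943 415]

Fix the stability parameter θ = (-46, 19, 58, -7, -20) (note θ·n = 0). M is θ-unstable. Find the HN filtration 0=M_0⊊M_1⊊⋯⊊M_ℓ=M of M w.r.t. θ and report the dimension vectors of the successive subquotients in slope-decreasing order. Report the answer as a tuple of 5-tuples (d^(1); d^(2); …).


Interval decomposition of M: I[1,3], I[2,2]^3, I[4,4], I[4,5]^3.
HN type (ℓ=5): μ^(1)=58; μ^(2)=19; μ^(3)=-7; μ^(4)=-27/2; μ^(5)=-46

((0, 0, 1, 0, 0); (0, 4, 0, 0, 0); (0, 0, 0, 1, 0); (0, 0, 0, 3, 3); (1, 0, 0, 0, 0))


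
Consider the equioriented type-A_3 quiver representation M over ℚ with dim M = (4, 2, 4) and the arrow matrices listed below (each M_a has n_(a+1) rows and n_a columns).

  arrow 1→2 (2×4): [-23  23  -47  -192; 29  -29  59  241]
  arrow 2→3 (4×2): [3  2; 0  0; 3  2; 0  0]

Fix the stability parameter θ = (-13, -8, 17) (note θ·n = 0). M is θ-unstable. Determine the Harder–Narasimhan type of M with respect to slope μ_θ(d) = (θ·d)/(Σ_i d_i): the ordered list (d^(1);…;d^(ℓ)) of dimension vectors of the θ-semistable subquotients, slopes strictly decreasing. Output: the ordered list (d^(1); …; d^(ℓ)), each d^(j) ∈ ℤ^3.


Barcode: M ≅ I[1,1]^2, I[1,2], I[1,3], I[3,3]^3. HN layers by μ_θ (3 steps, strictly decreasing):
  μ^(1)=17; μ^(2)=-8; μ^(3)=-13

((0, 0, 4); (0, 2, 0); (4, 0, 0))


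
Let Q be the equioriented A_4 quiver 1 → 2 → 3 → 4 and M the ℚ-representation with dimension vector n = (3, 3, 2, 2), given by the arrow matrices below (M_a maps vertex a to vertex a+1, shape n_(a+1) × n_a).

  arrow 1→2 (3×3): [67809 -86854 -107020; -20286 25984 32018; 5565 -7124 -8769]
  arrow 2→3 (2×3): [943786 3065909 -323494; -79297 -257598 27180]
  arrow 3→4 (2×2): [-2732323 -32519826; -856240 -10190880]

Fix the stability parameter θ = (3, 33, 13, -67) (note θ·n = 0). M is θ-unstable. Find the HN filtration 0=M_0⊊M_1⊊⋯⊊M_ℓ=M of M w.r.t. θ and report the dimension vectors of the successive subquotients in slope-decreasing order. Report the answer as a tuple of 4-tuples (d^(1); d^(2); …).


Via rank(M_{q-1}∘⋯∘M_p): M ≅ I[1,1], I[1,2], I[1,3], I[2,4], I[4,4].
μ_θ-semistable layers: μ^(1)=33; μ^(2)=23; μ^(3)=3; μ^(4)=-7; μ^(5)=-67

((0, 1, 0, 0); (0, 1, 1, 0); (3, 0, 0, 0); (0, 1, 1, 1); (0, 0, 0, 1))


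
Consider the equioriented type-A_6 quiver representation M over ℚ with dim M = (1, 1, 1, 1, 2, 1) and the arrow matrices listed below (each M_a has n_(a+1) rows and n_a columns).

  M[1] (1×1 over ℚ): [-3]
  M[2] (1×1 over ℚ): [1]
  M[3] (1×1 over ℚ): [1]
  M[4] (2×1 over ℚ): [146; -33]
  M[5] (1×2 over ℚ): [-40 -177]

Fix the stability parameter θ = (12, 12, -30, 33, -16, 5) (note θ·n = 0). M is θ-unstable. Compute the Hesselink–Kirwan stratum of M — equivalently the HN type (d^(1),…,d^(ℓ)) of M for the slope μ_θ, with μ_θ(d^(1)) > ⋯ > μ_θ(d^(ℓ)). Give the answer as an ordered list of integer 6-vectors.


Barcode: M ≅ I[1,6], I[5,5]. HN layers by μ_θ (3 steps, strictly decreasing):
  μ^(1)=22/3; μ^(2)=-2; μ^(3)=-16

((0, 0, 0, 1, 1, 1); (1, 1, 1, 0, 0, 0); (0, 0, 0, 0, 1, 0))


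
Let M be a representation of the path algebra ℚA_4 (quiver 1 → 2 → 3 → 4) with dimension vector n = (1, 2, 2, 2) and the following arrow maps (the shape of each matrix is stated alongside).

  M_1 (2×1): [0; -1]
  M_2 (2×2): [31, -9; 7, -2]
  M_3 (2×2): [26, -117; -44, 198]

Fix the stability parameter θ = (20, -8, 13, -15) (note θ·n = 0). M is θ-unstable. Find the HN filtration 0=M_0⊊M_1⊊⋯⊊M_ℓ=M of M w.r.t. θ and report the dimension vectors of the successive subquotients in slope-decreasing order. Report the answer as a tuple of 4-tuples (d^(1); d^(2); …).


Via rank(M_{q-1}∘⋯∘M_p): M ≅ I[1,3], I[2,4], I[4,4].
μ_θ-semistable layers: μ^(1)=13; μ^(2)=6; μ^(3)=-1; μ^(4)=-8; μ^(5)=-15

((0, 0, 1, 0); (1, 1, 0, 0); (0, 0, 1, 1); (0, 1, 0, 0); (0, 0, 0, 1))


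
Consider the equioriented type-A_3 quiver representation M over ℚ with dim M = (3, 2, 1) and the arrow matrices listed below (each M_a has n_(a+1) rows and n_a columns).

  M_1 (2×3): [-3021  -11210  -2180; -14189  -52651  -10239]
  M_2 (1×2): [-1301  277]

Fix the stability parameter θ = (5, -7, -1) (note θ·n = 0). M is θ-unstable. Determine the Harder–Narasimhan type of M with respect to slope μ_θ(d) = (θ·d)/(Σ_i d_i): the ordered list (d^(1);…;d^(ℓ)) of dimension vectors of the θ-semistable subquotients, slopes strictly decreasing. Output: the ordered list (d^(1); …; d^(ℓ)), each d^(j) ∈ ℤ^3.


Barcode: M ≅ I[1,1], I[1,2], I[1,3]. HN layers by μ_θ (2 steps, strictly decreasing):
  μ^(1)=5; μ^(2)=-1

((1, 0, 0); (2, 2, 1))


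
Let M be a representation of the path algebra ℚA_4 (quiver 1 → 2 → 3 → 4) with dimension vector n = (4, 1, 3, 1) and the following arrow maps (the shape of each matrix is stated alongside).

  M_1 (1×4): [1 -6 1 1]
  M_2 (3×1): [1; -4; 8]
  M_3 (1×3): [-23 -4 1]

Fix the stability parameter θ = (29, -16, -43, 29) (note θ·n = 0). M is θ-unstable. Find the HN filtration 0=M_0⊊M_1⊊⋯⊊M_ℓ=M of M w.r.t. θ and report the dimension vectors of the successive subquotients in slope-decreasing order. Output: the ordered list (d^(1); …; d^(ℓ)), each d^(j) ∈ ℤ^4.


Interval decomposition of M: I[1,1]^3, I[1,4], I[3,3]^2.
HN type (ℓ=3): μ^(1)=29; μ^(2)=-10; μ^(3)=-43

((3, 0, 0, 1); (1, 1, 1, 0); (0, 0, 2, 0))


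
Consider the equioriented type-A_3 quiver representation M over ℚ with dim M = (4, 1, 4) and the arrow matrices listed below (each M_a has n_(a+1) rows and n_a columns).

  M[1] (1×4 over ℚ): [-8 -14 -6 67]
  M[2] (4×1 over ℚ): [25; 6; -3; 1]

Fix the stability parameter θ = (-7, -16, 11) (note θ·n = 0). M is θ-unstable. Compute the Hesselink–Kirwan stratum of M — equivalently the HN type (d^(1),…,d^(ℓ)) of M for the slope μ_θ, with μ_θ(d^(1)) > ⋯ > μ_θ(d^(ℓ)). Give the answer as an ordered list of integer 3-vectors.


Barcode: M ≅ I[1,1]^3, I[1,3], I[3,3]^3. HN layers by μ_θ (3 steps, strictly decreasing):
  μ^(1)=11; μ^(2)=-7; μ^(3)=-23/2

((0, 0, 4); (3, 0, 0); (1, 1, 0))


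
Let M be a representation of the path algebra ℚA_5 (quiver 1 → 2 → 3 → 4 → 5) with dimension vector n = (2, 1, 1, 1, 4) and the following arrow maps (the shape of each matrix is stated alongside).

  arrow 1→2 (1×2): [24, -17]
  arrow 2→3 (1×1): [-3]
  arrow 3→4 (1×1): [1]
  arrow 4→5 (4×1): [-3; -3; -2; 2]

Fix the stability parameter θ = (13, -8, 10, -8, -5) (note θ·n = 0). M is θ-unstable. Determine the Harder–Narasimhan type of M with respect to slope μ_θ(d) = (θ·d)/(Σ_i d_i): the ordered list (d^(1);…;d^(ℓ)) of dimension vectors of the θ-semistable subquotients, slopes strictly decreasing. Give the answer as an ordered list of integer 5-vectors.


Interval decomposition of M: I[1,1], I[1,5], I[5,5]^3.
HN type (ℓ=3): μ^(1)=13; μ^(2)=2/5; μ^(3)=-5

((1, 0, 0, 0, 0); (1, 1, 1, 1, 1); (0, 0, 0, 0, 3))


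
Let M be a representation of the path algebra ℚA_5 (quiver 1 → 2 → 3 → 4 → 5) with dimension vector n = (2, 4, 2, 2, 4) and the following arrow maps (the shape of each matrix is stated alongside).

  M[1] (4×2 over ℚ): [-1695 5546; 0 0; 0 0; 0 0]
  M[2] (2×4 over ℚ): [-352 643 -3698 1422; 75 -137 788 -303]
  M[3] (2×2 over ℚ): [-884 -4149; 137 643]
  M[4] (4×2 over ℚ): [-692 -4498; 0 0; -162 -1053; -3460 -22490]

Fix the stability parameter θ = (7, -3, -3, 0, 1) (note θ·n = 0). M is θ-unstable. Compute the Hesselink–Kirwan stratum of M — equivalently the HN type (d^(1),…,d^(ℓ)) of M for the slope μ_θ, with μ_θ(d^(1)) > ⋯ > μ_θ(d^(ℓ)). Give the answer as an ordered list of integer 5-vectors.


Barcode: M ≅ I[1,1], I[1,5], I[2,2]^2, I[2,4], I[5,5]^3. HN layers by μ_θ (5 steps, strictly decreasing):
  μ^(1)=7; μ^(2)=1; μ^(3)=1/4; μ^(4)=0; μ^(5)=-3

((1, 0, 0, 0, 0); (0, 0, 0, 0, 4); (1, 1, 1, 1, 0); (0, 0, 0, 1, 0); (0, 3, 1, 0, 0))


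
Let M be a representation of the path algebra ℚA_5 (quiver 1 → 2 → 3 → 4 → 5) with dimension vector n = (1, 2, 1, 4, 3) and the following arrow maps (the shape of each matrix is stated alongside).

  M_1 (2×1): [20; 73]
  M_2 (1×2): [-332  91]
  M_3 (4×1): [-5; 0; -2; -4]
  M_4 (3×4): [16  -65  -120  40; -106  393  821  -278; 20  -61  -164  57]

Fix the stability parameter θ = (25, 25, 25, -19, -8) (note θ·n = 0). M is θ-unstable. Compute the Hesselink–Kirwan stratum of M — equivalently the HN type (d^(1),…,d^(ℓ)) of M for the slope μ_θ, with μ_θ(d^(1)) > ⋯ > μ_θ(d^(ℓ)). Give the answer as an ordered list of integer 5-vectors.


Via rank(M_{q-1}∘⋯∘M_p): M ≅ I[1,4], I[2,2], I[4,5]^3.
μ_θ-semistable layers: μ^(1)=25; μ^(2)=14; μ^(3)=-8; μ^(4)=-19

((0, 1, 0, 0, 0); (1, 1, 1, 1, 0); (0, 0, 0, 0, 3); (0, 0, 0, 3, 0))


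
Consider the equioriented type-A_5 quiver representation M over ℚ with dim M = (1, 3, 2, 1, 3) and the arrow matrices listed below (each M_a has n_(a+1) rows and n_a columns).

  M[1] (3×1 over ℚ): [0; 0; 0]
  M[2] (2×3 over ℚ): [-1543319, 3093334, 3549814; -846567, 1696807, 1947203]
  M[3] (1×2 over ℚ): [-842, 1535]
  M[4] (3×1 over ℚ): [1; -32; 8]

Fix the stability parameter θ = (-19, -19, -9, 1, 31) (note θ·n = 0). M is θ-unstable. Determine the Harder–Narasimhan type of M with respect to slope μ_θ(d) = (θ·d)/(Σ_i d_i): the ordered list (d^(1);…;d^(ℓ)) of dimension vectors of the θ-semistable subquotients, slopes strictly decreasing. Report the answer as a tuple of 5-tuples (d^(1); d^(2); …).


Barcode: M ≅ I[1,1], I[2,2], I[2,3], I[2,5], I[5,5]^2. HN layers by μ_θ (4 steps, strictly decreasing):
  μ^(1)=31; μ^(2)=1; μ^(3)=-9; μ^(4)=-19

((0, 0, 0, 0, 3); (0, 0, 0, 1, 0); (0, 0, 2, 0, 0); (1, 3, 0, 0, 0))


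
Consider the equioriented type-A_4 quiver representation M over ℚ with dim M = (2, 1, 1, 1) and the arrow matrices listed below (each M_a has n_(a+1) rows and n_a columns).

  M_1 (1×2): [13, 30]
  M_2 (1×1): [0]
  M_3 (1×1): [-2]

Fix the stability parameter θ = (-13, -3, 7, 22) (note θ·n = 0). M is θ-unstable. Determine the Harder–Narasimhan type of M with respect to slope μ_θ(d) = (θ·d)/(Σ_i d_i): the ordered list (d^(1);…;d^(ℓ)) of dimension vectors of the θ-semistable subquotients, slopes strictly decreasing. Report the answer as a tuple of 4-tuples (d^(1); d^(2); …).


Via rank(M_{q-1}∘⋯∘M_p): M ≅ I[1,1], I[1,2], I[3,4].
μ_θ-semistable layers: μ^(1)=22; μ^(2)=7; μ^(3)=-3; μ^(4)=-13

((0, 0, 0, 1); (0, 0, 1, 0); (0, 1, 0, 0); (2, 0, 0, 0))


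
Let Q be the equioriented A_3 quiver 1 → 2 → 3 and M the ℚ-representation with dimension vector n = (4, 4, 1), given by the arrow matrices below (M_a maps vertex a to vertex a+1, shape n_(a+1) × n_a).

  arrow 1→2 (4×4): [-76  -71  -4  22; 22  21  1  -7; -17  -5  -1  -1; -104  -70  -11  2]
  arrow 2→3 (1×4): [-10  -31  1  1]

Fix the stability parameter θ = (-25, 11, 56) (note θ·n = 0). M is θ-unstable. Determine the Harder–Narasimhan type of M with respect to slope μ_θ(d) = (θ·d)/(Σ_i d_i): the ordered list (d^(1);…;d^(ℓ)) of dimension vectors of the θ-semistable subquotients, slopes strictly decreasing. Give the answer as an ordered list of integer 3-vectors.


Via rank(M_{q-1}∘⋯∘M_p): M ≅ I[1,2]^3, I[1,3].
μ_θ-semistable layers: μ^(1)=56; μ^(2)=11; μ^(3)=-25

((0, 0, 1); (0, 4, 0); (4, 0, 0))


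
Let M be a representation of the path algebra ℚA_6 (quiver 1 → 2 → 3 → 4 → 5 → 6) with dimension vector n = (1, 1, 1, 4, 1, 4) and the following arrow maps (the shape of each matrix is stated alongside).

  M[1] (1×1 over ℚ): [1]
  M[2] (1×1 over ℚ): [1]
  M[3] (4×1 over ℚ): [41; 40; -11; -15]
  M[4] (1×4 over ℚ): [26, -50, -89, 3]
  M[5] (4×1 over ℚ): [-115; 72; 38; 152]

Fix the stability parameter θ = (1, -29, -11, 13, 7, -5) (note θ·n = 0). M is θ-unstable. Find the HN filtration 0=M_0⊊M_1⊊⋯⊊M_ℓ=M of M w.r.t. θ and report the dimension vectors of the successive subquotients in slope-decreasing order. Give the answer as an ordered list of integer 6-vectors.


Interval decomposition of M: I[1,4], I[4,4]^2, I[4,6], I[6,6]^3.
HN type (ℓ=5): μ^(1)=13; μ^(2)=5; μ^(3)=-5; μ^(4)=-11; μ^(5)=-14

((0, 0, 0, 3, 0, 0); (0, 0, 0, 1, 1, 1); (0, 0, 0, 0, 0, 3); (0, 0, 1, 0, 0, 0); (1, 1, 0, 0, 0, 0))


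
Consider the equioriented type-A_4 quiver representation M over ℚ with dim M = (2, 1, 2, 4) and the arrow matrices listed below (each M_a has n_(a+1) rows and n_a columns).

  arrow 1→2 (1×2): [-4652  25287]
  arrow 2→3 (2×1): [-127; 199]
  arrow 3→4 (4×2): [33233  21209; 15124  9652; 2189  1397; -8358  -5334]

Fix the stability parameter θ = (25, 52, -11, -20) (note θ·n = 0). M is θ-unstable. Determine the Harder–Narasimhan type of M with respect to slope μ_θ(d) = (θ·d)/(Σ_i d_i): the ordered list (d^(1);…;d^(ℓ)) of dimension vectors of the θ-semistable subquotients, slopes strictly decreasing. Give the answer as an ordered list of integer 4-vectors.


Barcode: M ≅ I[1,1], I[1,3], I[3,4], I[4,4]^3. HN layers by μ_θ (4 steps, strictly decreasing):
  μ^(1)=25; μ^(2)=22; μ^(3)=-31/2; μ^(4)=-20

((1, 0, 0, 0); (1, 1, 1, 0); (0, 0, 1, 1); (0, 0, 0, 3))


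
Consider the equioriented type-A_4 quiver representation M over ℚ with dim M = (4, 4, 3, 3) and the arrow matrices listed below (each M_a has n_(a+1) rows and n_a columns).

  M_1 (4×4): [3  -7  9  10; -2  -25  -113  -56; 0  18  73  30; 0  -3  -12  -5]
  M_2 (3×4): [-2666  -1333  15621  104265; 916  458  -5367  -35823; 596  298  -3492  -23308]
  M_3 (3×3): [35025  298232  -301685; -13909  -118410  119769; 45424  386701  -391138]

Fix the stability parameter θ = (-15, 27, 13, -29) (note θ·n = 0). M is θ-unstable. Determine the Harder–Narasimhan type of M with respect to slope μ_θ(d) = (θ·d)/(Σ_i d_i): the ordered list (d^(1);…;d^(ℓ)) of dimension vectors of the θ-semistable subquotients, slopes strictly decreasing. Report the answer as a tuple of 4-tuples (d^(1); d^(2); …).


Interval decomposition of M: I[1,2]^2, I[1,4]^2, I[3,4].
HN type (ℓ=4): μ^(1)=27; μ^(2)=11/3; μ^(3)=-8; μ^(4)=-15

((0, 2, 0, 0); (0, 2, 2, 2); (0, 0, 1, 1); (4, 0, 0, 0))


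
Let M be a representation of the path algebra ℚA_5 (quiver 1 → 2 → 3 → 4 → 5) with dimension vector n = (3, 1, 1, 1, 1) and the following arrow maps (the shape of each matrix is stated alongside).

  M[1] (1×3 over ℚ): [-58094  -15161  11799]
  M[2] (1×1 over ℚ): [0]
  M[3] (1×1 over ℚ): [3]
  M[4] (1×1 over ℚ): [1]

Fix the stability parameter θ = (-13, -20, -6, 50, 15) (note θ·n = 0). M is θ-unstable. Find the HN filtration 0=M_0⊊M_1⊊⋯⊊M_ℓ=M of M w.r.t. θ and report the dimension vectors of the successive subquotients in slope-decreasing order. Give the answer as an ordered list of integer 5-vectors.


Barcode: M ≅ I[1,1]^2, I[1,2], I[3,5]. HN layers by μ_θ (4 steps, strictly decreasing):
  μ^(1)=65/2; μ^(2)=-6; μ^(3)=-13; μ^(4)=-33/2

((0, 0, 0, 1, 1); (0, 0, 1, 0, 0); (2, 0, 0, 0, 0); (1, 1, 0, 0, 0))


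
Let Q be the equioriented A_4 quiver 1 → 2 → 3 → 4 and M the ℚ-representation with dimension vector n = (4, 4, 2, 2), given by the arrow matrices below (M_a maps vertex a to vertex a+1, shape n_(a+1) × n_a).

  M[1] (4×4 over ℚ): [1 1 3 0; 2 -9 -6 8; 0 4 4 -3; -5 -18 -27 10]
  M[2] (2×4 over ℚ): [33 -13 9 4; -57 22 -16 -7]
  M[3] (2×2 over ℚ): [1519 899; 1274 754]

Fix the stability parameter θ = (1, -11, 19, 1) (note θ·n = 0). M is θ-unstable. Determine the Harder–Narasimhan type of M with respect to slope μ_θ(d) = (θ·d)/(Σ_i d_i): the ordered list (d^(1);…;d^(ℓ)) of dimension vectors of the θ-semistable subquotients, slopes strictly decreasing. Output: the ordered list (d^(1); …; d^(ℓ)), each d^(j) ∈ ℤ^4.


Interval decomposition of M: I[1,1], I[1,2], I[1,3], I[1,4], I[2,2], I[4,4].
HN type (ℓ=5): μ^(1)=19; μ^(2)=10; μ^(3)=1; μ^(4)=-5; μ^(5)=-11

((0, 0, 1, 0); (0, 0, 1, 1); (1, 0, 0, 1); (3, 3, 0, 0); (0, 1, 0, 0))


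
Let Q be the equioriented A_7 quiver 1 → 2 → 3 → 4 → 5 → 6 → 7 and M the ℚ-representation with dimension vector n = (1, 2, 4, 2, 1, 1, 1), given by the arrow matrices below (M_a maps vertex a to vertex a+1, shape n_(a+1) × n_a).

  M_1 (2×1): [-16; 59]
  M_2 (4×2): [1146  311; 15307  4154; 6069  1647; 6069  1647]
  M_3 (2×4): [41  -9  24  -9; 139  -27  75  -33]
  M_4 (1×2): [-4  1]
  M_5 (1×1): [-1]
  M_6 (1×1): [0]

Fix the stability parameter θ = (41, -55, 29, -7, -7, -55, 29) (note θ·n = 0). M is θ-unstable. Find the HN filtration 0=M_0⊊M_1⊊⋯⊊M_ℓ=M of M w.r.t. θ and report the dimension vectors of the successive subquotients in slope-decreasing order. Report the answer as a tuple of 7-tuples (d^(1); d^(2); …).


Via rank(M_{q-1}∘⋯∘M_p): M ≅ I[1,6], I[2,3], I[3,3], I[3,4], I[7,7].
μ_θ-semistable layers: μ^(1)=29; μ^(2)=11; μ^(3)=-9; μ^(4)=-55

((0, 0, 2, 0, 0, 0, 1); (0, 0, 1, 1, 0, 0, 0); (1, 1, 1, 1, 1, 1, 0); (0, 1, 0, 0, 0, 0, 0))


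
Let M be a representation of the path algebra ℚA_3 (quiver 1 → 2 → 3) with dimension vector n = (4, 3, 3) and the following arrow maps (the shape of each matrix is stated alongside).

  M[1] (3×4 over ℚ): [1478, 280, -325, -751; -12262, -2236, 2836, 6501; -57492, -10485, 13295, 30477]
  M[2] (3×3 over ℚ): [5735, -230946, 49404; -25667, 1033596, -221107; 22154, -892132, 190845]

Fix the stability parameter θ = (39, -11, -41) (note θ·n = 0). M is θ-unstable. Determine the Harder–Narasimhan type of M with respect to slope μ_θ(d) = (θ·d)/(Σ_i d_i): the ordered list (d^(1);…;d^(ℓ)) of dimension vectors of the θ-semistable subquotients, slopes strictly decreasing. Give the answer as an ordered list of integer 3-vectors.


Interval decomposition of M: I[1,1], I[1,3]^3.
HN type (ℓ=2): μ^(1)=39; μ^(2)=-13/3

((1, 0, 0); (3, 3, 3))


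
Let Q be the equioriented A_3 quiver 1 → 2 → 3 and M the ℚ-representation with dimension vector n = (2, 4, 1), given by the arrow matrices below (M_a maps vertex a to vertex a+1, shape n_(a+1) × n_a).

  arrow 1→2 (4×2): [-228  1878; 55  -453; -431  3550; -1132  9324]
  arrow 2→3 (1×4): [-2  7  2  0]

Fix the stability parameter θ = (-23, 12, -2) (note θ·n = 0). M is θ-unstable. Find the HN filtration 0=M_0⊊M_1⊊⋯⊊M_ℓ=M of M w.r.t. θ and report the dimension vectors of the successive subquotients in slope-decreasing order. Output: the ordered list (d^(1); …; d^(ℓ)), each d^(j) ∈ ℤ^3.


Barcode: M ≅ I[1,2], I[1,3], I[2,2]^2. HN layers by μ_θ (3 steps, strictly decreasing):
  μ^(1)=12; μ^(2)=5; μ^(3)=-23

((0, 3, 0); (0, 1, 1); (2, 0, 0))


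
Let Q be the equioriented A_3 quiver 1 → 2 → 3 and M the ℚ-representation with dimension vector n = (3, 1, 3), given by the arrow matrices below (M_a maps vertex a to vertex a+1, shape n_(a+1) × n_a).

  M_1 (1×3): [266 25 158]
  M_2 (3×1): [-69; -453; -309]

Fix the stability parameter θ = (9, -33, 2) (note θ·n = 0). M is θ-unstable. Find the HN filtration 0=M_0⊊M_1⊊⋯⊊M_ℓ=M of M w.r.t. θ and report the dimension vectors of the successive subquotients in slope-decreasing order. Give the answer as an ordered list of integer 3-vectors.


Via rank(M_{q-1}∘⋯∘M_p): M ≅ I[1,1]^2, I[1,3], I[3,3]^2.
μ_θ-semistable layers: μ^(1)=9; μ^(2)=2; μ^(3)=-12

((2, 0, 0); (0, 0, 3); (1, 1, 0))


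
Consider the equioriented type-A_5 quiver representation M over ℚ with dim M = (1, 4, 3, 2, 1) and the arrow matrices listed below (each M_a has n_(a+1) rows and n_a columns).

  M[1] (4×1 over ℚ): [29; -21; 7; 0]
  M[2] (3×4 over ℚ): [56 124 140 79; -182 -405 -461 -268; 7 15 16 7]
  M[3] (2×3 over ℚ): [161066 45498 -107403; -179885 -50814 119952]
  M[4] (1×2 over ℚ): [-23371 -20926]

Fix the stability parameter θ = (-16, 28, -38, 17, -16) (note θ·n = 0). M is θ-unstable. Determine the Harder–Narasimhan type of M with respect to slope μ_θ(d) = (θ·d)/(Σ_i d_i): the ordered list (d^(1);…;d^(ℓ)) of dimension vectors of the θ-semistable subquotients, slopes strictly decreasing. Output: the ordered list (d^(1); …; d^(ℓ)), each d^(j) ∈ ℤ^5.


Barcode: M ≅ I[1,2], I[2,3], I[2,4], I[2,5]. HN layers by μ_θ (5 steps, strictly decreasing):
  μ^(1)=28; μ^(2)=17; μ^(3)=1/2; μ^(4)=-5; μ^(5)=-16

((0, 1, 0, 0, 0); (0, 0, 0, 1, 0); (0, 0, 0, 1, 1); (0, 3, 3, 0, 0); (1, 0, 0, 0, 0))


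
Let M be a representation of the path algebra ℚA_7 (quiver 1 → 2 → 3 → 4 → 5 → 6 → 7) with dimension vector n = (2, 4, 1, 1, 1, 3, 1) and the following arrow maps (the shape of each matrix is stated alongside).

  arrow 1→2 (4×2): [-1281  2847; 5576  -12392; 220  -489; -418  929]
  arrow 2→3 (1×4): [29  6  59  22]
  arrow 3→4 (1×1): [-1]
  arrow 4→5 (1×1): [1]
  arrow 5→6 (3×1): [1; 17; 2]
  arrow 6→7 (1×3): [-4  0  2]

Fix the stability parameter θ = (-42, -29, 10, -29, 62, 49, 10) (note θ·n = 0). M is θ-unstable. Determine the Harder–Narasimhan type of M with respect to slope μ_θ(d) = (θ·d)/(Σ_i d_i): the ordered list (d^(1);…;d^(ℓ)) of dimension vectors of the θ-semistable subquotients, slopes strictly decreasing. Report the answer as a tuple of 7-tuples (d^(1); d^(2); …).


Interval decomposition of M: I[1,2], I[1,6], I[2,2]^2, I[6,6], I[6,7].
HN type (ℓ=6): μ^(1)=111/2; μ^(2)=49; μ^(3)=59/2; μ^(4)=-19/2; μ^(5)=-29; μ^(6)=-42

((0, 0, 0, 0, 1, 1, 0); (0, 0, 0, 0, 0, 1, 0); (0, 0, 0, 0, 0, 1, 1); (0, 0, 1, 1, 0, 0, 0); (0, 4, 0, 0, 0, 0, 0); (2, 0, 0, 0, 0, 0, 0))


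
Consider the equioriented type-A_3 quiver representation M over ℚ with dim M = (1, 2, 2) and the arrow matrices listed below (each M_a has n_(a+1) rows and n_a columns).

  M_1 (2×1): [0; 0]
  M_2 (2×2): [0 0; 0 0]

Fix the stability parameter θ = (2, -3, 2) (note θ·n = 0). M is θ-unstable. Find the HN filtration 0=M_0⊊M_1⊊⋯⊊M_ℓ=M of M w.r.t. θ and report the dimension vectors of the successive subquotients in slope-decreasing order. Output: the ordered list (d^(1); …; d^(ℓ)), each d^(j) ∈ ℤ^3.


Barcode: M ≅ I[1,1], I[2,2]^2, I[3,3]^2. HN layers by μ_θ (2 steps, strictly decreasing):
  μ^(1)=2; μ^(2)=-3

((1, 0, 2); (0, 2, 0))


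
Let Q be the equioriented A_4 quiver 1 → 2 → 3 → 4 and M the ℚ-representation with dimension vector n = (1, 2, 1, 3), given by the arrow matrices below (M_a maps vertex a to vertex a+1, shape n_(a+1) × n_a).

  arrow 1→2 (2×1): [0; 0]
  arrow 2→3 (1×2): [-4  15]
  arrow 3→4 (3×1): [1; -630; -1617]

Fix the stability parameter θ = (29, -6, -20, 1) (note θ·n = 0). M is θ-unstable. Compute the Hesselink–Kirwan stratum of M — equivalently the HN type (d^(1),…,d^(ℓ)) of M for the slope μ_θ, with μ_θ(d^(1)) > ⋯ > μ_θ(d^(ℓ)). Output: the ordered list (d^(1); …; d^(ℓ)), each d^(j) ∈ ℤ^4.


Via rank(M_{q-1}∘⋯∘M_p): M ≅ I[1,1], I[2,2], I[2,4], I[4,4]^2.
μ_θ-semistable layers: μ^(1)=29; μ^(2)=1; μ^(3)=-6; μ^(4)=-13

((1, 0, 0, 0); (0, 0, 0, 3); (0, 1, 0, 0); (0, 1, 1, 0))


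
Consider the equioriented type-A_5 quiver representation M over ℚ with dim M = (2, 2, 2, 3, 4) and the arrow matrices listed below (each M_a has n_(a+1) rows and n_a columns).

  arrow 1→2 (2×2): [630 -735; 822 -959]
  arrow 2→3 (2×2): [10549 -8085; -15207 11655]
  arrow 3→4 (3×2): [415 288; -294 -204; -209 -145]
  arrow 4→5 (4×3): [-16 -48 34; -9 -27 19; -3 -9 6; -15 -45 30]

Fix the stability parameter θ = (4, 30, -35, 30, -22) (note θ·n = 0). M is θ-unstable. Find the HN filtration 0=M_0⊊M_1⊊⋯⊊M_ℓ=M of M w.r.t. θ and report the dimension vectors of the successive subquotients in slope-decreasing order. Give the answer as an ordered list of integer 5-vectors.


Via rank(M_{q-1}∘⋯∘M_p): M ≅ I[1,1], I[1,2], I[2,5], I[3,5], I[4,4], I[5,5]^2.
μ_θ-semistable layers: μ^(1)=30; μ^(2)=4; μ^(3)=-5/2; μ^(4)=-22; μ^(5)=-35

((0, 1, 0, 1, 0); (2, 0, 0, 2, 2); (0, 1, 1, 0, 0); (0, 0, 0, 0, 2); (0, 0, 1, 0, 0))


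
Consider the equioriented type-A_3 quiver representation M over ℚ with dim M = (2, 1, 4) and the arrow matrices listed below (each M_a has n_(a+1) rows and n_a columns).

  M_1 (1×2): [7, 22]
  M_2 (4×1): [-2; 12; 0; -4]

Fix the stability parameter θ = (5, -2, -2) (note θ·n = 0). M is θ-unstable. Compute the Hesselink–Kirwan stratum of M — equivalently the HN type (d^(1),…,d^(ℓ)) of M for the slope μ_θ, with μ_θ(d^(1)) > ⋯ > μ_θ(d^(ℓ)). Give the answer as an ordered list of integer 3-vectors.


Via rank(M_{q-1}∘⋯∘M_p): M ≅ I[1,1], I[1,3], I[3,3]^3.
μ_θ-semistable layers: μ^(1)=5; μ^(2)=1/3; μ^(3)=-2

((1, 0, 0); (1, 1, 1); (0, 0, 3))


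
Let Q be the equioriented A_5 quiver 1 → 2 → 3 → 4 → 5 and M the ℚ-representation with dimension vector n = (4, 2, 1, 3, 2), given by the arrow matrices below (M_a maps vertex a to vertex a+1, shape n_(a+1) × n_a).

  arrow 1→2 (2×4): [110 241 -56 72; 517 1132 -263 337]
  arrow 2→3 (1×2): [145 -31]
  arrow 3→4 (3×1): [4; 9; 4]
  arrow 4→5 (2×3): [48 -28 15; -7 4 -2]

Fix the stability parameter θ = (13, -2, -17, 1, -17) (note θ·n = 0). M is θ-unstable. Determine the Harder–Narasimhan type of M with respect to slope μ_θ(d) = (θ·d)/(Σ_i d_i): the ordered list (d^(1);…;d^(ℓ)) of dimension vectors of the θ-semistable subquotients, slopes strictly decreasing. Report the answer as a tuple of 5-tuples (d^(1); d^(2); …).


Interval decomposition of M: I[1,1]^2, I[1,2], I[1,4], I[4,5]^2.
HN type (ℓ=5): μ^(1)=13; μ^(2)=11/2; μ^(3)=1; μ^(4)=-2; μ^(5)=-8

((2, 0, 0, 0, 0); (1, 1, 0, 0, 0); (0, 0, 0, 1, 0); (1, 1, 1, 0, 0); (0, 0, 0, 2, 2))


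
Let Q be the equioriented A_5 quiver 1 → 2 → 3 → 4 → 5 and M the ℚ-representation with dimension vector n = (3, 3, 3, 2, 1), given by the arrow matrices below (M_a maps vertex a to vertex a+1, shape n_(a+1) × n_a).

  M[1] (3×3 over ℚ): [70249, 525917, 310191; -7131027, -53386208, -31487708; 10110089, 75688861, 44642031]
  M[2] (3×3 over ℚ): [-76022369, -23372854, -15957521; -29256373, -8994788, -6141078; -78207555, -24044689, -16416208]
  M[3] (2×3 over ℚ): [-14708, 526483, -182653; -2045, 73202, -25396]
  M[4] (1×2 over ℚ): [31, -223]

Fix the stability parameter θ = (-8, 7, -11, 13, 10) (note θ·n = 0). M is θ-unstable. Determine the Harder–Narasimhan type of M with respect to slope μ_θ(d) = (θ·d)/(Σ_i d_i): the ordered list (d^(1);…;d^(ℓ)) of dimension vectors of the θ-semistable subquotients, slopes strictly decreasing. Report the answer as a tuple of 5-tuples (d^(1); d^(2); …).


Via rank(M_{q-1}∘⋯∘M_p): M ≅ I[1,1], I[1,4], I[1,5], I[2,3].
μ_θ-semistable layers: μ^(1)=13; μ^(2)=23/2; μ^(3)=-2; μ^(4)=-8

((0, 0, 0, 1, 0); (0, 0, 0, 1, 1); (0, 3, 3, 0, 0); (3, 0, 0, 0, 0))


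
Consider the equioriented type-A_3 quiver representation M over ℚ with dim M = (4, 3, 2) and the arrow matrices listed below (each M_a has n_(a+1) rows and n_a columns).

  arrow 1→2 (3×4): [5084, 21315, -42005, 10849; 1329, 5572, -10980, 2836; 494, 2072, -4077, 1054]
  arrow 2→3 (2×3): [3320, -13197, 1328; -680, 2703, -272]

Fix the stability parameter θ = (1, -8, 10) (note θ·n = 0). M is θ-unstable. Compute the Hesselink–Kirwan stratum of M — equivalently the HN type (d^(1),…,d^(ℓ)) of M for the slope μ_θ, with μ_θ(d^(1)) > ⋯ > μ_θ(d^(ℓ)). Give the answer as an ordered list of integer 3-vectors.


Via rank(M_{q-1}∘⋯∘M_p): M ≅ I[1,1], I[1,2]^2, I[1,3], I[3,3].
μ_θ-semistable layers: μ^(1)=10; μ^(2)=1; μ^(3)=-7/2

((0, 0, 2); (1, 0, 0); (3, 3, 0))


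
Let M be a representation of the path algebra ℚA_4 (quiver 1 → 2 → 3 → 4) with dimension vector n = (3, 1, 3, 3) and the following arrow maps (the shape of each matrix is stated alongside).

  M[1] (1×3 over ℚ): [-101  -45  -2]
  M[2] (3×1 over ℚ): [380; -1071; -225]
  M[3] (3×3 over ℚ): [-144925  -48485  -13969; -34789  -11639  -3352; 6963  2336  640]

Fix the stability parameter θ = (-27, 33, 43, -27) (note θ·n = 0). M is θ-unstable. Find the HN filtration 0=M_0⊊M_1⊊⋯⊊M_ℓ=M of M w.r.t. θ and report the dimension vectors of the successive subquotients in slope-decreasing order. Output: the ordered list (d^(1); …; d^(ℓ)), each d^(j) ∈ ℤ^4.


Barcode: M ≅ I[1,1]^2, I[1,4], I[3,4]^2. HN layers by μ_θ (3 steps, strictly decreasing):
  μ^(1)=49/3; μ^(2)=8; μ^(3)=-27

((0, 1, 1, 1); (0, 0, 2, 2); (3, 0, 0, 0))


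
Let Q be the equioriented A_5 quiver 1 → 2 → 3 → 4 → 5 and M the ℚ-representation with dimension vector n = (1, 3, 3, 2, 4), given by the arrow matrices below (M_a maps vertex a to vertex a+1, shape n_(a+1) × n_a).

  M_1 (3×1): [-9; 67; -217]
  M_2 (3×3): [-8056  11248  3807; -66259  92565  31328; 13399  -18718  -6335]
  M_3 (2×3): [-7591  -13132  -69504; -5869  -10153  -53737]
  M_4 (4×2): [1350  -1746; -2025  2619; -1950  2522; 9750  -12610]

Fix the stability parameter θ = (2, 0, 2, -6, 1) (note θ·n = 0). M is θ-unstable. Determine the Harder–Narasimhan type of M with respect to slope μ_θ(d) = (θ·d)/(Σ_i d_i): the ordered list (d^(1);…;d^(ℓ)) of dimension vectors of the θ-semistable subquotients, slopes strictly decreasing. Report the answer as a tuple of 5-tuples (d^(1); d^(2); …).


Interval decomposition of M: I[1,4], I[2,3], I[2,5], I[5,5]^3.
HN type (ℓ=5): μ^(1)=2; μ^(2)=1; μ^(3)=0; μ^(4)=-1/2; μ^(5)=-4/3

((0, 0, 1, 0, 0); (0, 0, 0, 0, 4); (0, 1, 0, 0, 0); (1, 1, 1, 1, 0); (0, 1, 1, 1, 0))


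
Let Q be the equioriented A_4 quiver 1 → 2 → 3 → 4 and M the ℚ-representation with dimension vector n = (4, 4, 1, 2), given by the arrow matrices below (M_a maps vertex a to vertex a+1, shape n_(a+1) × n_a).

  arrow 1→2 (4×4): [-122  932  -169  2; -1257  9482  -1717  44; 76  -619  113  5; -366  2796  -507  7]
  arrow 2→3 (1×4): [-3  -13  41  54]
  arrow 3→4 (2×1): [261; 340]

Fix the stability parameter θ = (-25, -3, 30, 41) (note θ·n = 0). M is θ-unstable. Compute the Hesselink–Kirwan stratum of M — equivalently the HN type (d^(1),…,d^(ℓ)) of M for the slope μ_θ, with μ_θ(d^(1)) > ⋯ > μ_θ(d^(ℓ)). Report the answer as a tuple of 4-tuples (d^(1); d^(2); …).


Interval decomposition of M: I[1,2]^3, I[1,4], I[4,4].
HN type (ℓ=4): μ^(1)=41; μ^(2)=30; μ^(3)=-3; μ^(4)=-25

((0, 0, 0, 2); (0, 0, 1, 0); (0, 4, 0, 0); (4, 0, 0, 0))


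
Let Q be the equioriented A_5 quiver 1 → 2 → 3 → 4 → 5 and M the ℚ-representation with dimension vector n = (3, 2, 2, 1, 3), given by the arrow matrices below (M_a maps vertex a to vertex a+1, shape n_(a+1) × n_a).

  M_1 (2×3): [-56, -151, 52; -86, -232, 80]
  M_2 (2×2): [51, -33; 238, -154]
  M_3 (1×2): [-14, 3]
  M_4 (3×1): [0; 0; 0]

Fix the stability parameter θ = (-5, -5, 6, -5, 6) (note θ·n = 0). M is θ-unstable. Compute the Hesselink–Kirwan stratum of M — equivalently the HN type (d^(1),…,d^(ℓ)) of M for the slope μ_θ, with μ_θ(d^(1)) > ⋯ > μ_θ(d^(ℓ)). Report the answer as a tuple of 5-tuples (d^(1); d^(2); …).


Barcode: M ≅ I[1,1], I[1,2], I[1,3], I[3,4], I[5,5]^3. HN layers by μ_θ (3 steps, strictly decreasing):
  μ^(1)=6; μ^(2)=1/2; μ^(3)=-5

((0, 0, 1, 0, 3); (0, 0, 1, 1, 0); (3, 2, 0, 0, 0))


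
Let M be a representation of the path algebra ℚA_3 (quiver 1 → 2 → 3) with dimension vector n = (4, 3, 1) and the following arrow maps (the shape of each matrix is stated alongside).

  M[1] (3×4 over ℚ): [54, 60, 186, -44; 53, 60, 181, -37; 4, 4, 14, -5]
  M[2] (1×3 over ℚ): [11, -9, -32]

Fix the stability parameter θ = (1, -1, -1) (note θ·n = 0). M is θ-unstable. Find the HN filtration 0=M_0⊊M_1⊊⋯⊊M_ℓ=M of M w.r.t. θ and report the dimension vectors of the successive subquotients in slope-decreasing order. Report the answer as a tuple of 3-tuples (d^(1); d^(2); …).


Barcode: M ≅ I[1,1], I[1,2]^2, I[1,3]. HN layers by μ_θ (3 steps, strictly decreasing):
  μ^(1)=1; μ^(2)=0; μ^(3)=-1/3

((1, 0, 0); (2, 2, 0); (1, 1, 1))


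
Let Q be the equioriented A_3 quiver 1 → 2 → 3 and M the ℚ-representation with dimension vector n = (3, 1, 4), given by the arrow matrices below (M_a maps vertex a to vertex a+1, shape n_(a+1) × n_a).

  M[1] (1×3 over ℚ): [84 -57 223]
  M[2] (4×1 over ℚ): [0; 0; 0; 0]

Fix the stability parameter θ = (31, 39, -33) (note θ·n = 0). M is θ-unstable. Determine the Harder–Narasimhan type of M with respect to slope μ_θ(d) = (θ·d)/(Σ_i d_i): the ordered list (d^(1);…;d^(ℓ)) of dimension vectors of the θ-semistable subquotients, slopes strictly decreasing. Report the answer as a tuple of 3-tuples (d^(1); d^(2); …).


Via rank(M_{q-1}∘⋯∘M_p): M ≅ I[1,1]^2, I[1,2], I[3,3]^4.
μ_θ-semistable layers: μ^(1)=39; μ^(2)=31; μ^(3)=-33

((0, 1, 0); (3, 0, 0); (0, 0, 4))


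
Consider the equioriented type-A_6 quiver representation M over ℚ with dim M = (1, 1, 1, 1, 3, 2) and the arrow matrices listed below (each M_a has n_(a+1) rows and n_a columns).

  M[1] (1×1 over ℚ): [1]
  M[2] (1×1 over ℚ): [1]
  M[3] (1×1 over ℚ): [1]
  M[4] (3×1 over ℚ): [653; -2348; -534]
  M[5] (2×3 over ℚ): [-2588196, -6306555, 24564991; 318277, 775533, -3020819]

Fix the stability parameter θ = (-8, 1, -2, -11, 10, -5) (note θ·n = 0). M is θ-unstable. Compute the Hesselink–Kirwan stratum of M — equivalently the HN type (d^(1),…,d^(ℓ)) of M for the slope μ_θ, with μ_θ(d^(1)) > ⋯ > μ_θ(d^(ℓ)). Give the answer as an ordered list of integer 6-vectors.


Interval decomposition of M: I[1,6], I[5,5], I[5,6].
HN type (ℓ=4): μ^(1)=10; μ^(2)=5/2; μ^(3)=-4; μ^(4)=-8

((0, 0, 0, 0, 1, 0); (0, 0, 0, 0, 2, 2); (0, 1, 1, 1, 0, 0); (1, 0, 0, 0, 0, 0))


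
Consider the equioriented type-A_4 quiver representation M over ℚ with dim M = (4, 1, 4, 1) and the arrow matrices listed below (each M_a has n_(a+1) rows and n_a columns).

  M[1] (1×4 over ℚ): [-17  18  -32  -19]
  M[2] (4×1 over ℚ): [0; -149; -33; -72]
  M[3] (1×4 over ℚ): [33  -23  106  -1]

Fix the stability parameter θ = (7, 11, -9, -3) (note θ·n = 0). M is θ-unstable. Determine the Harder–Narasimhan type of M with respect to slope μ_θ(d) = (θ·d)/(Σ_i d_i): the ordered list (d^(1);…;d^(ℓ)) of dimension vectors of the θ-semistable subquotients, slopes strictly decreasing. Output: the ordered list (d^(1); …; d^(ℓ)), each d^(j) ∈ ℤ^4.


Barcode: M ≅ I[1,1]^3, I[1,4], I[3,3]^3. HN layers by μ_θ (3 steps, strictly decreasing):
  μ^(1)=7; μ^(2)=3/2; μ^(3)=-9

((3, 0, 0, 0); (1, 1, 1, 1); (0, 0, 3, 0))


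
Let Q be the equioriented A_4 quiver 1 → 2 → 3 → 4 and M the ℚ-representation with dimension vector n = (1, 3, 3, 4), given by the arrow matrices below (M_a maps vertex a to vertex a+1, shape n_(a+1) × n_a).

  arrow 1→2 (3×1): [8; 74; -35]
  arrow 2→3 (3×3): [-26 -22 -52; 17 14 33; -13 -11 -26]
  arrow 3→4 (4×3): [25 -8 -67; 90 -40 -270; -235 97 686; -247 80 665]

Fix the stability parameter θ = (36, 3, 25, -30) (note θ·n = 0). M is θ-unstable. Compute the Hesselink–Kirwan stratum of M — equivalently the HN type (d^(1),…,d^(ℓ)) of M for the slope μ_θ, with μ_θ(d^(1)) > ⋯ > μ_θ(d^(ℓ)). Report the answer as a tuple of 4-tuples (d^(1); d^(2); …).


Interval decomposition of M: I[1,4], I[2,2], I[2,4], I[3,4], I[4,4].
HN type (ℓ=5): μ^(1)=17/2; μ^(2)=3; μ^(3)=-2/3; μ^(4)=-5/2; μ^(5)=-30

((1, 1, 1, 1); (0, 1, 0, 0); (0, 1, 1, 1); (0, 0, 1, 1); (0, 0, 0, 1))


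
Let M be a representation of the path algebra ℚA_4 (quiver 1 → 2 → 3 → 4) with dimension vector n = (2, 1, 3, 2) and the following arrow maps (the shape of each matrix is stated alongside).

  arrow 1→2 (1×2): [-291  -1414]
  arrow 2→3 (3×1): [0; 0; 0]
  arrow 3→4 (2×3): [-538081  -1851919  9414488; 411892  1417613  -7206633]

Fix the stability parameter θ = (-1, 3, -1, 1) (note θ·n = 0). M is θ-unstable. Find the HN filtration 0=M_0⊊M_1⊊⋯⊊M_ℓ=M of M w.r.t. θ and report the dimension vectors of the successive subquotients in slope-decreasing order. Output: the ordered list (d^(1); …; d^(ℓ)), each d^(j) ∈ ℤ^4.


Interval decomposition of M: I[1,1], I[1,2], I[3,3], I[3,4]^2.
HN type (ℓ=3): μ^(1)=3; μ^(2)=1; μ^(3)=-1

((0, 1, 0, 0); (0, 0, 0, 2); (2, 0, 3, 0))


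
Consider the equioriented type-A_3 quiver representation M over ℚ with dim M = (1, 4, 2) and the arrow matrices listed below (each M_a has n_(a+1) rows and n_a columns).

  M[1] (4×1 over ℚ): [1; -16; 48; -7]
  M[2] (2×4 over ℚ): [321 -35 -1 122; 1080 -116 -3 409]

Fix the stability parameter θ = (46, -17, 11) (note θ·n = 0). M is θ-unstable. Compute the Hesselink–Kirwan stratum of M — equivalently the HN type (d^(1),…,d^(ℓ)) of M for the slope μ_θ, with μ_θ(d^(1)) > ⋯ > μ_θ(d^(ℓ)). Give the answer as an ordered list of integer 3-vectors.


Barcode: M ≅ I[1,3], I[2,2]^2, I[2,3]. HN layers by μ_θ (3 steps, strictly decreasing):
  μ^(1)=40/3; μ^(2)=11; μ^(3)=-17

((1, 1, 1); (0, 0, 1); (0, 3, 0))
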